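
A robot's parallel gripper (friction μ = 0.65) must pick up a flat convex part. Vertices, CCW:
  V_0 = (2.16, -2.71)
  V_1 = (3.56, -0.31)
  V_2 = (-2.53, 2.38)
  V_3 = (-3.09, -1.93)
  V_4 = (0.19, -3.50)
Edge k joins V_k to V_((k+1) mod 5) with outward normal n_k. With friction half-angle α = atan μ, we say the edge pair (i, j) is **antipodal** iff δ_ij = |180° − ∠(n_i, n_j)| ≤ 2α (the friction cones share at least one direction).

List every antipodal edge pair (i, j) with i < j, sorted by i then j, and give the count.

count = 4; pairs: (0,2), (1,3), (1,4), (2,4)

α = atan 0.65 = 33.02°;  2α = 66.05°
n_0 = (+0.8638, -0.5039)
n_1 = (+0.4040, +0.9147)
n_2 = (-0.9917, +0.1288)
n_3 = (-0.4317, -0.9020)
n_4 = (+0.3722, -0.9282)
  (0,1): δ = 83.57°  ·
  (0,2): δ = 22.85°  ✓
  (0,3): δ = 94.68°  ·
  (0,4): δ = 142.11°  ·
  (1,2): δ = 73.57°  ·
  (1,3): δ = 1.75°  ✓
  (1,4): δ = 45.68°  ✓
  (2,3): δ = 108.18°  ·
  (2,4): δ = 60.75°  ✓
  (3,4): δ = 132.57°  ·
antipodal pairs: 4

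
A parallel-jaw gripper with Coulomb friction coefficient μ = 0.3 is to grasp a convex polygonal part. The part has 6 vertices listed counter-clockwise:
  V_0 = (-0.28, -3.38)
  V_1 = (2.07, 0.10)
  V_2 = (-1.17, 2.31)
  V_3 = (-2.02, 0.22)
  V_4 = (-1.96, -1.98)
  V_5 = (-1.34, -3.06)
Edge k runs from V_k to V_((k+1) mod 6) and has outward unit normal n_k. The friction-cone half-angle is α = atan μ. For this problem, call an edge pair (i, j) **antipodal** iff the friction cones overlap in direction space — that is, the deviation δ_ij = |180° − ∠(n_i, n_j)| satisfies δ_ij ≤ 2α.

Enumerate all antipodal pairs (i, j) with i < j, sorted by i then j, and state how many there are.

count = 3; pairs: (0,2), (1,4), (1,5)

α = atan 0.3 = 16.70°;  2α = 33.40°
n_0 = (+0.8287, -0.5596)
n_1 = (+0.5635, +0.8261)
n_2 = (-0.9263, +0.3767)
n_3 = (-0.9996, -0.0273)
n_4 = (-0.8673, -0.4979)
n_5 = (-0.2890, -0.9573)
  (0,1): δ = 90.27°  ·
  (0,2): δ = 11.90°  ✓
  (0,3): δ = 35.59°  ·
  (0,4): δ = 63.89°  ·
  (0,5): δ = 107.23°  ·
  (1,2): δ = 77.83°  ·
  (1,3): δ = 54.14°  ·
  (1,4): δ = 25.84°  ✓
  (1,5): δ = 17.50°  ✓
  (2,3): δ = 156.31°  ·
  (2,4): δ = 128.01°  ·
  (2,5): δ = 84.67°  ·
  (3,4): δ = 151.70°  ·
  (3,5): δ = 108.36°  ·
  (4,5): δ = 136.66°  ·
antipodal pairs: 3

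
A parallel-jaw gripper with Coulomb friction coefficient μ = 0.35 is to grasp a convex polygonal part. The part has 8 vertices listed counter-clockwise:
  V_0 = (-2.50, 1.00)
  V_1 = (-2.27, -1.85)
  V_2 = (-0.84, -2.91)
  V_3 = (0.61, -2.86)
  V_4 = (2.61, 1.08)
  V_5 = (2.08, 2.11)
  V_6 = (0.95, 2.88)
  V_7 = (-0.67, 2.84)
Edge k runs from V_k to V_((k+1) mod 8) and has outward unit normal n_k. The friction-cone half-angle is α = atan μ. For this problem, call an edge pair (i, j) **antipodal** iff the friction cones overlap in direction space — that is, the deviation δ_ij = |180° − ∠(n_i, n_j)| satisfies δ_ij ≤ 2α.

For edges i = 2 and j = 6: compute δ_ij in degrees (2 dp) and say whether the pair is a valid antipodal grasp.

α = atan 0.35 = 19.29°;  2α = 38.58°
edge 2: e_2 = (+1.45, +0.05);  n_2 = (+0.0345, -0.9994)
edge 6: e_6 = (-1.62, -0.04);  n_6 = (-0.0247, +0.9997)
∠(n_2, n_6) = 179.44°
δ = |180° − 179.44°| = 0.56°
0.56° ≤ 2α = 38.58°  →  valid

δ = 0.56°, valid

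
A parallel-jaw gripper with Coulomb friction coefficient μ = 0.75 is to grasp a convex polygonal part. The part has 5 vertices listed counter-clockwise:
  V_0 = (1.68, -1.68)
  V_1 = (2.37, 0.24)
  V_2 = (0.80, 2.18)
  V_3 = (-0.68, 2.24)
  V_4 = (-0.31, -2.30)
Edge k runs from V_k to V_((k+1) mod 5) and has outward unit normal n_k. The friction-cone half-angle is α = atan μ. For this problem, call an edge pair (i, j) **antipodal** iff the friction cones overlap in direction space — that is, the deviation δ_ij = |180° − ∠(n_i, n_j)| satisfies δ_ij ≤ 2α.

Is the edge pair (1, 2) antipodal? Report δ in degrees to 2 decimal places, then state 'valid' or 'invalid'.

α = atan 0.75 = 36.87°;  2α = 73.74°
edge 1: e_1 = (-1.57, +1.94);  n_1 = (+0.7773, +0.6291)
edge 2: e_2 = (-1.48, +0.06);  n_2 = (+0.0405, +0.9992)
∠(n_1, n_2) = 48.70°
δ = |180° − 48.70°| = 131.30°
131.30° > 2α = 73.74°  →  invalid

δ = 131.30°, invalid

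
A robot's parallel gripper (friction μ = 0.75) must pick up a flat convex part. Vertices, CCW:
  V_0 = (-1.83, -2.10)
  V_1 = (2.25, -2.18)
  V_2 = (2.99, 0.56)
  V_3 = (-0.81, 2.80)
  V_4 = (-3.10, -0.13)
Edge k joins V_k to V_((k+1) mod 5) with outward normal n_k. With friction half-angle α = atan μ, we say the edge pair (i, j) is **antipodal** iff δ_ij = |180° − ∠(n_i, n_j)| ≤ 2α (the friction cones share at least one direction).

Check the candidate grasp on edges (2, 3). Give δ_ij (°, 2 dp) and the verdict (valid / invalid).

α = atan 0.75 = 36.87°;  2α = 73.74°
edge 2: e_2 = (-3.80, +2.24);  n_2 = (+0.5078, +0.8615)
edge 3: e_3 = (-2.29, -2.93);  n_3 = (-0.7879, +0.6158)
∠(n_2, n_3) = 82.51°
δ = |180° − 82.51°| = 97.49°
97.49° > 2α = 73.74°  →  invalid

δ = 97.49°, invalid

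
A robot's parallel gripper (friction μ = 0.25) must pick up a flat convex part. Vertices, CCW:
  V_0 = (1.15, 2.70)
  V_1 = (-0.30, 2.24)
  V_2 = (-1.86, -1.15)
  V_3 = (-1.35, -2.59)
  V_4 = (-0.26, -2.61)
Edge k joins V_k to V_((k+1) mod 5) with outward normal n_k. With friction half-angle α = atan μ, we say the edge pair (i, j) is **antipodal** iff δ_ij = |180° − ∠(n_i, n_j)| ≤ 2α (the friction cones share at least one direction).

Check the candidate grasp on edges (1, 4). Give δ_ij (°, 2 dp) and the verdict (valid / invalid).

δ = 9.84°, valid

α = atan 0.25 = 14.04°;  2α = 28.07°
edge 1: e_1 = (-1.56, -3.39);  n_1 = (-0.9084, +0.4180)
edge 4: e_4 = (+1.41, +5.31);  n_4 = (+0.9665, -0.2566)
∠(n_1, n_4) = 170.16°
δ = |180° − 170.16°| = 9.84°
9.84° ≤ 2α = 28.07°  →  valid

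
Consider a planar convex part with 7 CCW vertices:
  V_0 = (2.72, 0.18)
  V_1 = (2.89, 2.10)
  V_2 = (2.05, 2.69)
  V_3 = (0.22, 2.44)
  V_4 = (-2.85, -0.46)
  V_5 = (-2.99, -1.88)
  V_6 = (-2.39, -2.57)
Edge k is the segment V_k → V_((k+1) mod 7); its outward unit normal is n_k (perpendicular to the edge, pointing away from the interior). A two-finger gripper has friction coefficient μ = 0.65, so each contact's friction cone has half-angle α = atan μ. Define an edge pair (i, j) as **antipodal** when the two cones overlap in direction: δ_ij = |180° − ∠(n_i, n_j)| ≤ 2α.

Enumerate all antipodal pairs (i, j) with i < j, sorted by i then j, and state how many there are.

count = 10; pairs: (0,3), (0,4), (0,5), (1,4), (1,5), (1,6), (2,5), (2,6), (3,6), (4,6)

α = atan 0.65 = 33.02°;  2α = 66.05°
n_0 = (+0.9961, -0.0882)
n_1 = (+0.5748, +0.8183)
n_2 = (-0.1354, +0.9908)
n_3 = (-0.6867, +0.7269)
n_4 = (-0.9952, +0.0981)
n_5 = (-0.7546, -0.6562)
n_6 = (+0.4739, -0.8806)
  (0,1): δ = 120.02°  ·
  (0,2): δ = 77.16°  ·
  (0,3): δ = 41.57°  ✓
  (0,4): δ = 0.57°  ✓
  (0,5): δ = 46.07°  ✓
  (0,6): δ = 123.35°  ·
  (1,2): δ = 137.14°  ·
  (1,3): δ = 101.55°  ·
  (1,4): δ = 60.55°  ✓
  (1,5): δ = 13.91°  ✓
  (1,6): δ = 63.37°  ✓
  (2,3): δ = 144.41°  ·
  (2,4): δ = 103.41°  ·
  (2,5): δ = 56.77°  ✓
  (2,6): δ = 20.51°  ✓
  (3,4): δ = 139.00°  ·
  (3,5): δ = 92.36°  ·
  (3,6): δ = 15.08°  ✓
  (4,5): δ = 133.36°  ·
  (4,6): δ = 56.08°  ✓
  (5,6): δ = 102.72°  ·
antipodal pairs: 10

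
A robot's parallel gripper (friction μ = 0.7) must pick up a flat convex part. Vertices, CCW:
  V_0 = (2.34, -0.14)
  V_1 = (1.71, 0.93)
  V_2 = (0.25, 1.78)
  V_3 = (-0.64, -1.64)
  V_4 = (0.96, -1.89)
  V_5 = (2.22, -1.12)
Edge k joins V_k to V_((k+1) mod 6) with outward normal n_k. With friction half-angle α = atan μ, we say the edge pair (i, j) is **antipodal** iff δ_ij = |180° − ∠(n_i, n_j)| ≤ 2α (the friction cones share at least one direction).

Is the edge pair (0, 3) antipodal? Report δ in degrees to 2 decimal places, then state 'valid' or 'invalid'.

α = atan 0.7 = 34.99°;  2α = 69.98°
edge 0: e_0 = (-0.63, +1.07);  n_0 = (+0.8617, +0.5074)
edge 3: e_3 = (+1.60, -0.25);  n_3 = (-0.1544, -0.9880)
∠(n_0, n_3) = 129.37°
δ = |180° − 129.37°| = 50.63°
50.63° ≤ 2α = 69.98°  →  valid

δ = 50.63°, valid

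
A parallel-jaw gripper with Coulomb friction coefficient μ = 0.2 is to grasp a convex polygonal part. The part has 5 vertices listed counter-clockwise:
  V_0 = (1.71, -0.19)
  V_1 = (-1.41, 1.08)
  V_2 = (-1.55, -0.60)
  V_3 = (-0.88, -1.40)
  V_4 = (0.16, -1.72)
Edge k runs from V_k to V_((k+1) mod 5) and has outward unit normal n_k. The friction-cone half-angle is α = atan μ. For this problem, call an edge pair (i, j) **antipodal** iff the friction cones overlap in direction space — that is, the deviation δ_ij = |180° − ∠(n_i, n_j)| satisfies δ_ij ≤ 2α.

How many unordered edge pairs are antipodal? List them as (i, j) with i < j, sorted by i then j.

count = 1; pairs: (0,3)

α = atan 0.2 = 11.31°;  2α = 22.62°
n_0 = (+0.3770, +0.9262)
n_1 = (-0.9965, +0.0830)
n_2 = (-0.7666, -0.6421)
n_3 = (-0.2941, -0.9558)
n_4 = (+0.7025, -0.7117)
  (0,1): δ = 72.61°  ·
  (0,2): δ = 27.90°  ·
  (0,3): δ = 5.05°  ✓
  (0,4): δ = 66.78°  ·
  (1,2): δ = 135.29°  ·
  (1,3): δ = 102.34°  ·
  (1,4): δ = 40.61°  ·
  (2,3): δ = 147.05°  ·
  (2,4): δ = 85.32°  ·
  (3,4): δ = 118.27°  ·
antipodal pairs: 1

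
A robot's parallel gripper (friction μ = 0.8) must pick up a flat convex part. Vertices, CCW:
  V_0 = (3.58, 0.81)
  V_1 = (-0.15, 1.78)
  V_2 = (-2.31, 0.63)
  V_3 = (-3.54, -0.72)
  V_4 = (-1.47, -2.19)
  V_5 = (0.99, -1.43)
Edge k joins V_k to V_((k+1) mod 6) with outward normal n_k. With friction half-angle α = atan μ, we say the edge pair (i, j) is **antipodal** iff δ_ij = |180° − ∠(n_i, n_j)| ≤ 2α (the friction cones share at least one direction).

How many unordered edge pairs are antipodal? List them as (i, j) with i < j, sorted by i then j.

count = 8; pairs: (0,3), (0,4), (0,5), (1,3), (1,4), (1,5), (2,4), (2,5)

α = atan 0.8 = 38.66°;  2α = 77.32°
n_0 = (+0.2517, +0.9678)
n_1 = (-0.4700, +0.8827)
n_2 = (-0.7392, +0.6735)
n_3 = (-0.5790, -0.8153)
n_4 = (+0.2952, -0.9554)
n_5 = (+0.6542, -0.7564)
  (0,1): δ = 137.39°  ·
  (0,2): δ = 117.76°  ·
  (0,3): δ = 20.80°  ✓
  (0,4): δ = 31.75°  ✓
  (0,5): δ = 55.43°  ✓
  (1,2): δ = 160.37°  ·
  (1,3): δ = 63.41°  ✓
  (1,4): δ = 10.86°  ✓
  (1,5): δ = 12.82°  ✓
  (2,3): δ = 83.04°  ·
  (2,4): δ = 30.49°  ✓
  (2,5): δ = 6.81°  ✓
  (3,4): δ = 127.45°  ·
  (3,5): δ = 103.76°  ·
  (4,5): δ = 156.31°  ·
antipodal pairs: 8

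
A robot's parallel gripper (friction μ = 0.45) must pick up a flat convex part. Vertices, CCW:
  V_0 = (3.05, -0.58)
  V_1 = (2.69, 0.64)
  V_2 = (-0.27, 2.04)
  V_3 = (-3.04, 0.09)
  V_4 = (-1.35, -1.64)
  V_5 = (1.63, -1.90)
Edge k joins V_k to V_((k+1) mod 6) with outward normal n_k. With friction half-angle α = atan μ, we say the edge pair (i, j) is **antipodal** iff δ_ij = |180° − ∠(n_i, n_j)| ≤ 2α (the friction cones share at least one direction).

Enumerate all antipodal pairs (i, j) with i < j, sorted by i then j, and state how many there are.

α = atan 0.45 = 24.23°;  2α = 48.46°
n_0 = (+0.9591, +0.2830)
n_1 = (+0.4276, +0.9040)
n_2 = (-0.5756, +0.8177)
n_3 = (-0.7153, -0.6988)
n_4 = (-0.0869, -0.9962)
n_5 = (+0.6808, -0.7324)
  (0,1): δ = 131.75°  ·
  (0,2): δ = 71.30°  ·
  (0,3): δ = 27.89°  ✓
  (0,4): δ = 68.57°  ·
  (0,5): δ = 116.47°  ·
  (1,2): δ = 119.54°  ·
  (1,3): δ = 20.36°  ✓
  (1,4): δ = 20.33°  ✓
  (1,5): δ = 68.22°  ·
  (2,3): δ = 80.81°  ·
  (2,4): δ = 40.13°  ✓
  (2,5): δ = 7.77°  ✓
  (3,4): δ = 139.32°  ·
  (3,5): δ = 91.42°  ·
  (4,5): δ = 132.10°  ·
antipodal pairs: 5

count = 5; pairs: (0,3), (1,3), (1,4), (2,4), (2,5)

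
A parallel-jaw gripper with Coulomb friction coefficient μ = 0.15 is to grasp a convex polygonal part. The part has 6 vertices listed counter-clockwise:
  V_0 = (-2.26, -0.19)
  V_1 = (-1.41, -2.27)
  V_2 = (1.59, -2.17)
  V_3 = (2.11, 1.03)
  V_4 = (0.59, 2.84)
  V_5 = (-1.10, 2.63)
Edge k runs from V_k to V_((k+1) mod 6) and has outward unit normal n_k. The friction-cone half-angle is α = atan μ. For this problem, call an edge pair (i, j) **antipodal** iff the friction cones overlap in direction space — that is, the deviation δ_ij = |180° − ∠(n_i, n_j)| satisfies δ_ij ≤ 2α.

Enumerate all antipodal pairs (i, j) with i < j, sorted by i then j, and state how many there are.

count = 2; pairs: (1,4), (2,5)

α = atan 0.15 = 8.53°;  2α = 17.06°
n_0 = (-0.9257, -0.3783)
n_1 = (+0.0333, -0.9994)
n_2 = (+0.9871, -0.1604)
n_3 = (+0.7658, +0.6431)
n_4 = (-0.1233, +0.9924)
n_5 = (-0.9248, +0.3804)
  (0,1): δ = 110.32°  ·
  (0,2): δ = 31.46°  ·
  (0,3): δ = 17.80°  ·
  (0,4): δ = 74.86°  ·
  (0,5): δ = 135.41°  ·
  (1,2): δ = 101.14°  ·
  (1,3): δ = 51.89°  ·
  (1,4): δ = 5.17°  ✓
  (1,5): δ = 65.73°  ·
  (2,3): δ = 130.75°  ·
  (2,4): δ = 73.69°  ·
  (2,5): δ = 13.13°  ✓
  (3,4): δ = 122.94°  ·
  (3,5): δ = 62.38°  ·
  (4,5): δ = 119.44°  ·
antipodal pairs: 2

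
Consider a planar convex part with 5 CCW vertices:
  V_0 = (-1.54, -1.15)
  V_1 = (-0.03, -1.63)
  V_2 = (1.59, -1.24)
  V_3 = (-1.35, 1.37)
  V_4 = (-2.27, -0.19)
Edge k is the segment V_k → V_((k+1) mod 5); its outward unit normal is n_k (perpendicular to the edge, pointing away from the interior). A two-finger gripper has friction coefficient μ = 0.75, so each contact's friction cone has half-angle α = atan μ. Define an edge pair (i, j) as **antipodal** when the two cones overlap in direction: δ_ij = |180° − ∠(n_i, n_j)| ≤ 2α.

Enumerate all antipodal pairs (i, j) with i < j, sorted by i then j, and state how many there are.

count = 4; pairs: (0,2), (1,2), (1,3), (2,4)

α = atan 0.75 = 36.87°;  2α = 73.74°
n_0 = (-0.3029, -0.9530)
n_1 = (+0.2341, -0.9722)
n_2 = (+0.6639, +0.7478)
n_3 = (-0.8614, +0.5080)
n_4 = (-0.7960, -0.6053)
  (0,1): δ = 148.83°  ·
  (0,2): δ = 23.96°  ✓
  (0,3): δ = 77.10°  ·
  (0,4): δ = 144.88°  ·
  (1,2): δ = 55.13°  ✓
  (1,3): δ = 45.93°  ✓
  (1,4): δ = 113.71°  ·
  (2,3): δ = 78.93°  ·
  (2,4): δ = 11.15°  ✓
  (3,4): δ = 112.22°  ·
antipodal pairs: 4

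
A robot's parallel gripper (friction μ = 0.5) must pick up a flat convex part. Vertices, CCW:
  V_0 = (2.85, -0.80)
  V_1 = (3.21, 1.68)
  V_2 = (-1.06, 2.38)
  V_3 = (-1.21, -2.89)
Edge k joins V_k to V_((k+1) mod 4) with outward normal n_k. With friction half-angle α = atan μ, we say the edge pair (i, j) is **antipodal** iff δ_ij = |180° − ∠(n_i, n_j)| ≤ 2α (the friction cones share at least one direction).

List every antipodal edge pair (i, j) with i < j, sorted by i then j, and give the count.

α = atan 0.5 = 26.57°;  2α = 53.13°
n_0 = (+0.9896, -0.1437)
n_1 = (+0.1618, +0.9868)
n_2 = (-0.9996, +0.0285)
n_3 = (+0.4577, -0.8891)
  (0,1): δ = 91.05°  ·
  (0,2): δ = 6.63°  ✓
  (0,3): δ = 125.50°  ·
  (1,2): δ = 82.32°  ·
  (1,3): δ = 36.55°  ✓
  (2,3): δ = 61.13°  ·
antipodal pairs: 2

count = 2; pairs: (0,2), (1,3)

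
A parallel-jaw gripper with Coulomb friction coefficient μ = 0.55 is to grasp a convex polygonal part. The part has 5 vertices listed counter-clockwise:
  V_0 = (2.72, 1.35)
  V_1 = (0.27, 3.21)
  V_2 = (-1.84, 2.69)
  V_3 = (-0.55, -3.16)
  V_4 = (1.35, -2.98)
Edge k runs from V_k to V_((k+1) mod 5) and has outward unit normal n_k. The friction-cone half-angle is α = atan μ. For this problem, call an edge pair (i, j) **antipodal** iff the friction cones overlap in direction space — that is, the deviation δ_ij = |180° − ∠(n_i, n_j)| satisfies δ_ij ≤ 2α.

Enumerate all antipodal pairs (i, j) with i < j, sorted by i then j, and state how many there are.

α = atan 0.55 = 28.81°;  2α = 57.62°
n_0 = (+0.6047, +0.7965)
n_1 = (-0.2393, +0.9709)
n_2 = (-0.9765, -0.2153)
n_3 = (+0.0943, -0.9955)
n_4 = (+0.9534, -0.3017)
  (0,1): δ = 128.95°  ·
  (0,2): δ = 40.36°  ✓
  (0,3): δ = 42.62°  ✓
  (0,4): δ = 109.65°  ·
  (1,2): δ = 91.41°  ·
  (1,3): δ = 8.43°  ✓
  (1,4): δ = 58.60°  ·
  (2,3): δ = 97.02°  ·
  (2,4): δ = 29.99°  ✓
  (3,4): δ = 112.97°  ·
antipodal pairs: 4

count = 4; pairs: (0,2), (0,3), (1,3), (2,4)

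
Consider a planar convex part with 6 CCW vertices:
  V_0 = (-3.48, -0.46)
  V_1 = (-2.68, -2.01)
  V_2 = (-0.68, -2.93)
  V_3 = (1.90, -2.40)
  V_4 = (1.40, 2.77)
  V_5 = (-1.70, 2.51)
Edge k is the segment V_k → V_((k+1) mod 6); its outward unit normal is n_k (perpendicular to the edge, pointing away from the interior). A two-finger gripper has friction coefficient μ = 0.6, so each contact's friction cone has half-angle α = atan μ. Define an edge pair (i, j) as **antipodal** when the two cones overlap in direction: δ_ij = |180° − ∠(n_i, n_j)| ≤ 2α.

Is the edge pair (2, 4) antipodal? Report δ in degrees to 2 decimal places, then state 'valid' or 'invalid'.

α = atan 0.6 = 30.96°;  2α = 61.93°
edge 2: e_2 = (+2.58, +0.53);  n_2 = (+0.2012, -0.9795)
edge 4: e_4 = (-3.10, -0.26);  n_4 = (-0.0836, +0.9965)
∠(n_2, n_4) = 173.19°
δ = |180° − 173.19°| = 6.81°
6.81° ≤ 2α = 61.93°  →  valid

δ = 6.81°, valid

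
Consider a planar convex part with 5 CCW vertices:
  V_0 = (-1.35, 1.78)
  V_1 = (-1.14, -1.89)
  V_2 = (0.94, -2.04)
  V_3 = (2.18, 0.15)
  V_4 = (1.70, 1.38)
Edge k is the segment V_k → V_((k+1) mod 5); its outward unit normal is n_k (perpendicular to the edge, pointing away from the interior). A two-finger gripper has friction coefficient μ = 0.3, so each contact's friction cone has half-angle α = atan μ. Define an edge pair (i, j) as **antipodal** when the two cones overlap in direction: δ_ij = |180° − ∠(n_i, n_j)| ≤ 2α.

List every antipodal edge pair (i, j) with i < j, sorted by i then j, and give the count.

α = atan 0.3 = 16.70°;  2α = 33.40°
n_0 = (-0.9984, -0.0571)
n_1 = (-0.0719, -0.9974)
n_2 = (+0.8702, -0.4927)
n_3 = (+0.9316, +0.3635)
n_4 = (+0.1300, +0.9915)
  (0,1): δ = 97.40°  ·
  (0,2): δ = 32.79°  ✓
  (0,3): δ = 18.04°  ✓
  (0,4): δ = 79.25°  ·
  (1,2): δ = 115.39°  ·
  (1,3): δ = 64.56°  ·
  (1,4): δ = 3.35°  ✓
  (2,3): δ = 129.16°  ·
  (2,4): δ = 67.95°  ·
  (3,4): δ = 118.79°  ·
antipodal pairs: 3

count = 3; pairs: (0,2), (0,3), (1,4)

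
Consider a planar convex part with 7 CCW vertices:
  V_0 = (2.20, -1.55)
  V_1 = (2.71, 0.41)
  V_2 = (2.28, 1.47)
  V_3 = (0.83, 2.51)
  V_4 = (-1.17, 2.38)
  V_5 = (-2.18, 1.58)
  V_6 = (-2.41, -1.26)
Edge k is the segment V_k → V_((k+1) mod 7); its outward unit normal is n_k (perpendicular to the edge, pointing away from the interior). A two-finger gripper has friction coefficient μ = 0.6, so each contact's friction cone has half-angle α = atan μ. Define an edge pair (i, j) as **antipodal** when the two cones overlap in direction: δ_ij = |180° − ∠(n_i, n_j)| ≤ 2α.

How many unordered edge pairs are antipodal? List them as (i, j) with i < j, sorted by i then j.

α = atan 0.6 = 30.96°;  2α = 61.93°
n_0 = (+0.9678, -0.2518)
n_1 = (+0.9267, +0.3759)
n_2 = (+0.5828, +0.8126)
n_3 = (-0.0649, +0.9979)
n_4 = (-0.6209, +0.7839)
n_5 = (-0.9967, +0.0807)
n_6 = (-0.0628, -0.9980)
  (0,1): δ = 143.33°  ·
  (0,2): δ = 111.06°  ·
  (0,3): δ = 71.70°  ·
  (0,4): δ = 37.03°  ✓
  (0,5): δ = 9.96°  ✓
  (0,6): δ = 100.99°  ·
  (1,2): δ = 147.73°  ·
  (1,3): δ = 108.36°  ·
  (1,4): δ = 73.70°  ·
  (1,5): δ = 26.71°  ✓
  (1,6): δ = 64.32°  ·
  (2,3): δ = 140.63°  ·
  (2,4): δ = 105.97°  ·
  (2,5): δ = 58.98°  ✓
  (2,6): δ = 32.05°  ✓
  (3,4): δ = 145.34°  ·
  (3,5): δ = 98.35°  ·
  (3,6): δ = 7.32°  ✓
  (4,5): δ = 133.01°  ·
  (4,6): δ = 41.98°  ✓
  (5,6): δ = 88.97°  ·
antipodal pairs: 7

count = 7; pairs: (0,4), (0,5), (1,5), (2,5), (2,6), (3,6), (4,6)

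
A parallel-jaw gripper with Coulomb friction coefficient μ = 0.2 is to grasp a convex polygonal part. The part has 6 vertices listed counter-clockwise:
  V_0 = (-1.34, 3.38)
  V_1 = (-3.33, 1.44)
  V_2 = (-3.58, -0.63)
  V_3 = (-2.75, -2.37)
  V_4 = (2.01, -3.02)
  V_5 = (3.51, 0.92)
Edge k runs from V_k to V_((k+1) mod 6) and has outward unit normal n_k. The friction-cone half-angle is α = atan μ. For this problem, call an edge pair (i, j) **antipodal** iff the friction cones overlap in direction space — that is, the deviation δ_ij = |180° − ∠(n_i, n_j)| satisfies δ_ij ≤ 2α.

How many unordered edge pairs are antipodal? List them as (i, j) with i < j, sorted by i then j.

count = 2; pairs: (1,4), (3,5)

α = atan 0.2 = 11.31°;  2α = 22.62°
n_0 = (-0.6981, +0.7160)
n_1 = (-0.9928, +0.1199)
n_2 = (-0.9026, -0.4305)
n_3 = (-0.1353, -0.9908)
n_4 = (+0.9346, -0.3558)
n_5 = (+0.4524, +0.8918)
  (0,1): δ = 141.16°  ·
  (0,2): δ = 108.77°  ·
  (0,3): δ = 52.05°  ·
  (0,4): δ = 24.89°  ·
  (0,5): δ = 108.83°  ·
  (1,2): δ = 147.61°  ·
  (1,3): δ = 90.89°  ·
  (1,4): δ = 13.96°  ✓
  (1,5): δ = 69.99°  ·
  (2,3): δ = 123.28°  ·
  (2,4): δ = 46.34°  ·
  (2,5): δ = 37.60°  ·
  (3,4): δ = 103.07°  ·
  (3,5): δ = 19.12°  ✓
  (4,5): δ = 96.05°  ·
antipodal pairs: 2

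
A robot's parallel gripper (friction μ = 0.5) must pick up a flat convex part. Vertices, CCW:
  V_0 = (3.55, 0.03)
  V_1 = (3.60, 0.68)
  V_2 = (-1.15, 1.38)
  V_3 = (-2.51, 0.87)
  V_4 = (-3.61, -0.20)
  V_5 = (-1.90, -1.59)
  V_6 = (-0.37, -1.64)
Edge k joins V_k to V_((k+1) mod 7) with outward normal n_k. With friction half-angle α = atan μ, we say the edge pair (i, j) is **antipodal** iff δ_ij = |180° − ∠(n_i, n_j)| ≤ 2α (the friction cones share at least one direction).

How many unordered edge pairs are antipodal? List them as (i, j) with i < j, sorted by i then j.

count = 8; pairs: (0,3), (1,4), (1,5), (1,6), (2,5), (2,6), (3,5), (3,6)

α = atan 0.5 = 26.57°;  2α = 53.13°
n_0 = (+0.9971, -0.0767)
n_1 = (+0.1458, +0.9893)
n_2 = (-0.3511, +0.9363)
n_3 = (-0.6973, +0.7168)
n_4 = (-0.6308, -0.7760)
n_5 = (-0.0327, -0.9995)
n_6 = (+0.3919, -0.9200)
  (0,1): δ = 93.98°  ·
  (0,2): δ = 65.05°  ·
  (0,3): δ = 41.39°  ✓
  (0,4): δ = 55.29°  ·
  (0,5): δ = 92.53°  ·
  (0,6): δ = 117.47°  ·
  (1,2): δ = 151.06°  ·
  (1,3): δ = 127.41°  ·
  (1,4): δ = 30.72°  ✓
  (1,5): δ = 6.51°  ✓
  (1,6): δ = 31.46°  ✓
  (2,3): δ = 156.35°  ·
  (2,4): δ = 59.66°  ·
  (2,5): δ = 22.43°  ✓
  (2,6): δ = 2.52°  ✓
  (3,4): δ = 83.31°  ·
  (3,5): δ = 46.08°  ✓
  (3,6): δ = 21.13°  ✓
  (4,5): δ = 142.77°  ·
  (4,6): δ = 117.82°  ·
  (5,6): δ = 155.05°  ·
antipodal pairs: 8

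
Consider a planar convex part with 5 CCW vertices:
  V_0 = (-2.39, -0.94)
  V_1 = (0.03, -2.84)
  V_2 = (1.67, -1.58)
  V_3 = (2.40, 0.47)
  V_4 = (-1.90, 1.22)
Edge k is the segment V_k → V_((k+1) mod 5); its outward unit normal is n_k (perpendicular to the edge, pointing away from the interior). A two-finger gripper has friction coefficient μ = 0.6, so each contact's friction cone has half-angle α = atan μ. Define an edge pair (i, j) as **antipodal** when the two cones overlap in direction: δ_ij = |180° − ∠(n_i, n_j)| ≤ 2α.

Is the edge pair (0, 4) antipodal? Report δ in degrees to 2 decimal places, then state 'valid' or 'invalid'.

α = atan 0.6 = 30.96°;  2α = 61.93°
edge 0: e_0 = (+2.42, -1.90);  n_0 = (-0.6175, -0.7865)
edge 4: e_4 = (-0.49, -2.16);  n_4 = (-0.9752, +0.2212)
∠(n_0, n_4) = 64.65°
δ = |180° − 64.65°| = 115.35°
115.35° > 2α = 61.93°  →  invalid

δ = 115.35°, invalid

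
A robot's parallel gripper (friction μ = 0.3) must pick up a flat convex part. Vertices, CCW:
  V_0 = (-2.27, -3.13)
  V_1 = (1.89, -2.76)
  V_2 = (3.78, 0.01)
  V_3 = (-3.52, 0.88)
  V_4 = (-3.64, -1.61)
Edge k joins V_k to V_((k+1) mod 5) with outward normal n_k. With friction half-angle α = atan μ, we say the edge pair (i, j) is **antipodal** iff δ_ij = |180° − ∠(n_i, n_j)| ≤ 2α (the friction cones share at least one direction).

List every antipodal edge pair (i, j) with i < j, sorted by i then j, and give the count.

count = 2; pairs: (0,2), (1,3)

α = atan 0.3 = 16.70°;  2α = 33.40°
n_0 = (+0.0886, -0.9961)
n_1 = (+0.8260, -0.5636)
n_2 = (+0.1183, +0.9930)
n_3 = (-0.9988, +0.0481)
n_4 = (-0.7428, -0.6695)
  (0,1): δ = 129.39°  ·
  (0,2): δ = 11.88°  ✓
  (0,3): δ = 82.16°  ·
  (0,4): δ = 126.95°  ·
  (1,2): δ = 62.49°  ·
  (1,3): δ = 31.55°  ✓
  (1,4): δ = 76.33°  ·
  (2,3): δ = 85.96°  ·
  (2,4): δ = 41.17°  ·
  (3,4): δ = 135.21°  ·
antipodal pairs: 2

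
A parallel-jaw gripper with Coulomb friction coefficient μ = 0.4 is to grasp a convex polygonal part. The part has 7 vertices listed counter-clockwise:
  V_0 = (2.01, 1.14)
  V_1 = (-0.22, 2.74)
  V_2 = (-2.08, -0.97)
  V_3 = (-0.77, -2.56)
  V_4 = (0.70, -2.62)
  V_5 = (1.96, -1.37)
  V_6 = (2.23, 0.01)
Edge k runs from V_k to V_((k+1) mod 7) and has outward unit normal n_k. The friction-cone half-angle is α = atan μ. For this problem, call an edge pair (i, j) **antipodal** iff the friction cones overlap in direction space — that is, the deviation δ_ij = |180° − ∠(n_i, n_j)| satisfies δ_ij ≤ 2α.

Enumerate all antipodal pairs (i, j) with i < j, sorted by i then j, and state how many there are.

count = 6; pairs: (0,2), (0,3), (1,4), (1,5), (1,6), (2,6)

α = atan 0.4 = 21.80°;  2α = 43.60°
n_0 = (+0.5830, +0.8125)
n_1 = (-0.8939, +0.4482)
n_2 = (-0.7718, -0.6359)
n_3 = (-0.0408, -0.9992)
n_4 = (+0.7043, -0.7099)
n_5 = (+0.9814, -0.1920)
n_6 = (+0.9816, +0.1911)
  (0,1): δ = 80.97°  ·
  (0,2): δ = 14.86°  ✓
  (0,3): δ = 33.32°  ✓
  (0,4): δ = 80.43°  ·
  (0,5): δ = 114.59°  ·
  (0,6): δ = 136.68°  ·
  (1,2): δ = 113.89°  ·
  (1,3): δ = 65.71°  ·
  (1,4): δ = 18.60°  ✓
  (1,5): δ = 15.56°  ✓
  (1,6): δ = 37.64°  ✓
  (2,3): δ = 131.82°  ·
  (2,4): δ = 84.71°  ·
  (2,5): δ = 50.56°  ·
  (2,6): δ = 28.47°  ✓
  (3,4): δ = 132.89°  ·
  (3,5): δ = 98.73°  ·
  (3,6): δ = 76.65°  ·
  (4,5): δ = 145.84°  ·
  (4,6): δ = 123.75°  ·
  (5,6): δ = 157.91°  ·
antipodal pairs: 6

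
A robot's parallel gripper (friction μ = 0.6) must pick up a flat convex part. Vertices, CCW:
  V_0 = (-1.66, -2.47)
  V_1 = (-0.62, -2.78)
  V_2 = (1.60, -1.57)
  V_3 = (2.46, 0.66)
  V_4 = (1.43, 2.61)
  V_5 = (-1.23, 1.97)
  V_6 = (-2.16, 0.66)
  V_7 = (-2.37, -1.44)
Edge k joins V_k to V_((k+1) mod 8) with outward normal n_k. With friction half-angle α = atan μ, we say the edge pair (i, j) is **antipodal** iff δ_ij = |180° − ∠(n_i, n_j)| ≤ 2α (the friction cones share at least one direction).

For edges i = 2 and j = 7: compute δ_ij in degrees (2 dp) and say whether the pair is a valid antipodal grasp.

α = atan 0.6 = 30.96°;  2α = 61.93°
edge 2: e_2 = (+0.86, +2.23);  n_2 = (+0.9330, -0.3598)
edge 7: e_7 = (+0.71, -1.03);  n_7 = (-0.8233, -0.5675)
∠(n_2, n_7) = 124.33°
δ = |180° − 124.33°| = 55.67°
55.67° ≤ 2α = 61.93°  →  valid

δ = 55.67°, valid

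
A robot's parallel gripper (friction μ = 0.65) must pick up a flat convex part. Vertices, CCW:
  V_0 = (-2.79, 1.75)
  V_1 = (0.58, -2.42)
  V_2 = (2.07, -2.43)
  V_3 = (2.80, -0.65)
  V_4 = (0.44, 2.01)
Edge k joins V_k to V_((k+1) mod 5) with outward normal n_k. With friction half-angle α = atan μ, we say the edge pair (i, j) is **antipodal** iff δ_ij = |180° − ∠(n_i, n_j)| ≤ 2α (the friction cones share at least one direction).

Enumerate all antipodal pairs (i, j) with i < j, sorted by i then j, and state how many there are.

count = 6; pairs: (0,2), (0,3), (0,4), (1,3), (1,4), (2,4)

α = atan 0.65 = 33.02°;  2α = 66.05°
n_0 = (-0.7778, -0.6286)
n_1 = (-0.0067, -1.0000)
n_2 = (+0.9252, -0.3794)
n_3 = (+0.7480, +0.6637)
n_4 = (-0.0802, +0.9968)
  (0,1): δ = 129.33°  ·
  (0,2): δ = 61.24°  ✓
  (0,3): δ = 2.64°  ✓
  (0,4): δ = 55.66°  ✓
  (1,2): δ = 111.91°  ·
  (1,3): δ = 48.04°  ✓
  (1,4): δ = 4.99°  ✓
  (2,3): δ = 116.12°  ·
  (2,4): δ = 63.10°  ✓
  (3,4): δ = 126.98°  ·
antipodal pairs: 6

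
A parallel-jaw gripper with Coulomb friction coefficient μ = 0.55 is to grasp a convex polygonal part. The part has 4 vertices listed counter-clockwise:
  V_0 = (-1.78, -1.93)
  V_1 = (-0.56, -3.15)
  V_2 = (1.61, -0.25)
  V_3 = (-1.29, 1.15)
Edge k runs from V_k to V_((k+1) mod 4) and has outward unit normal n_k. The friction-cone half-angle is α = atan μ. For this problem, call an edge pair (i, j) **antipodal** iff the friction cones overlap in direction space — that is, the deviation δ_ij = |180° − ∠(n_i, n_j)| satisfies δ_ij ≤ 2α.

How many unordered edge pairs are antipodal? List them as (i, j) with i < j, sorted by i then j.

count = 2; pairs: (0,2), (1,3)

α = atan 0.55 = 28.81°;  2α = 57.62°
n_0 = (-0.7071, -0.7071)
n_1 = (+0.8007, -0.5991)
n_2 = (+0.4347, +0.9006)
n_3 = (-0.9876, +0.1571)
  (0,1): δ = 81.81°  ·
  (0,2): δ = 19.23°  ✓
  (0,3): δ = 125.96°  ·
  (1,2): δ = 78.96°  ·
  (1,3): δ = 27.77°  ✓
  (2,3): δ = 73.27°  ·
antipodal pairs: 2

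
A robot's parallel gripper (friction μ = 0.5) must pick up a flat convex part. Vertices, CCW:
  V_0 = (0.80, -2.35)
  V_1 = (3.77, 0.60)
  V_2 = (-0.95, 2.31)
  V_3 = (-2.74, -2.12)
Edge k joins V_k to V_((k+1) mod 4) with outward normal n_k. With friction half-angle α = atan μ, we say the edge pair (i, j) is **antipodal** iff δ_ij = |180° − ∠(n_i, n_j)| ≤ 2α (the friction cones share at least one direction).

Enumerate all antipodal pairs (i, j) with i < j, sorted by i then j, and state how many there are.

α = atan 0.5 = 26.57°;  2α = 53.13°
n_0 = (+0.7047, -0.7095)
n_1 = (+0.3406, +0.9402)
n_2 = (-0.9272, +0.3746)
n_3 = (-0.0648, -0.9979)
  (0,1): δ = 64.72°  ·
  (0,2): δ = 23.19°  ✓
  (0,3): δ = 131.48°  ·
  (1,2): δ = 92.09°  ·
  (1,3): δ = 16.20°  ✓
  (2,3): δ = 71.72°  ·
antipodal pairs: 2

count = 2; pairs: (0,2), (1,3)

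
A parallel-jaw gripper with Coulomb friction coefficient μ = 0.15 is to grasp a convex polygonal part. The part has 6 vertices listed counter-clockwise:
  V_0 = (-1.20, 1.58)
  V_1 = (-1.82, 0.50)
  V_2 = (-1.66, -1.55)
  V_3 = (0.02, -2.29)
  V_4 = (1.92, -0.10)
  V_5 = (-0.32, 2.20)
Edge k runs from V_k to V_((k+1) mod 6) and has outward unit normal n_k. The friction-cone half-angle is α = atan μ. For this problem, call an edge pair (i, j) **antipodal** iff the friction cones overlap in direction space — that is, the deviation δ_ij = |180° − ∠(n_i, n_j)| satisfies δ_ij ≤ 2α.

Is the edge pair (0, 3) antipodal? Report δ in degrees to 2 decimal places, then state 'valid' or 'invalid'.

δ = 11.09°, valid

α = atan 0.15 = 8.53°;  2α = 17.06°
edge 0: e_0 = (-0.62, -1.08);  n_0 = (-0.8673, +0.4979)
edge 3: e_3 = (+1.90, +2.19);  n_3 = (+0.7553, -0.6553)
∠(n_0, n_3) = 168.91°
δ = |180° − 168.91°| = 11.09°
11.09° ≤ 2α = 17.06°  →  valid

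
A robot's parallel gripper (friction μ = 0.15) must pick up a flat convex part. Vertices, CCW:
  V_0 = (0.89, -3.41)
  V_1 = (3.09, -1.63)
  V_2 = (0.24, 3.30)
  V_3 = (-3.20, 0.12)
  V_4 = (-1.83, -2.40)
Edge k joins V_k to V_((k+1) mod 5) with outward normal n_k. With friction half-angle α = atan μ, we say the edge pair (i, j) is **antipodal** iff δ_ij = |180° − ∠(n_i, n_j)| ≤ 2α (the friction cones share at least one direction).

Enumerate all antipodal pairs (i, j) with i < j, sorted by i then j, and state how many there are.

α = atan 0.15 = 8.53°;  2α = 17.06°
n_0 = (+0.6290, -0.7774)
n_1 = (+0.8657, +0.5005)
n_2 = (-0.6788, +0.7343)
n_3 = (-0.8786, -0.4776)
n_4 = (-0.3481, -0.9375)
  (0,1): δ = 98.94°  ·
  (0,2): δ = 3.77°  ✓
  (0,3): δ = 79.55°  ·
  (0,4): δ = 120.65°  ·
  (1,2): δ = 77.28°  ·
  (1,3): δ = 1.50°  ✓
  (1,4): δ = 39.60°  ·
  (2,3): δ = 104.22°  ·
  (2,4): δ = 63.12°  ·
  (3,4): δ = 138.90°  ·
antipodal pairs: 2

count = 2; pairs: (0,2), (1,3)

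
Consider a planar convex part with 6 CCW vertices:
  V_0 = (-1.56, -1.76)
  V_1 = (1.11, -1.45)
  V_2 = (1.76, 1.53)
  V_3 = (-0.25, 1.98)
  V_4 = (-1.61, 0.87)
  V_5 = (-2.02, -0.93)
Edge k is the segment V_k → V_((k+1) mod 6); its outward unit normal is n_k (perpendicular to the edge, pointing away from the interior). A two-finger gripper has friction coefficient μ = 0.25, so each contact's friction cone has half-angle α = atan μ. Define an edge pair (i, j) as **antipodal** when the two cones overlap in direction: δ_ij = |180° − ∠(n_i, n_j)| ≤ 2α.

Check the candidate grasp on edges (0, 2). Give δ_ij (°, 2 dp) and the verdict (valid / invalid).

α = atan 0.25 = 14.04°;  2α = 28.07°
edge 0: e_0 = (+2.67, +0.31);  n_0 = (+0.1153, -0.9933)
edge 2: e_2 = (-2.01, +0.45);  n_2 = (+0.2185, +0.9758)
∠(n_0, n_2) = 160.76°
δ = |180° − 160.76°| = 19.24°
19.24° ≤ 2α = 28.07°  →  valid

δ = 19.24°, valid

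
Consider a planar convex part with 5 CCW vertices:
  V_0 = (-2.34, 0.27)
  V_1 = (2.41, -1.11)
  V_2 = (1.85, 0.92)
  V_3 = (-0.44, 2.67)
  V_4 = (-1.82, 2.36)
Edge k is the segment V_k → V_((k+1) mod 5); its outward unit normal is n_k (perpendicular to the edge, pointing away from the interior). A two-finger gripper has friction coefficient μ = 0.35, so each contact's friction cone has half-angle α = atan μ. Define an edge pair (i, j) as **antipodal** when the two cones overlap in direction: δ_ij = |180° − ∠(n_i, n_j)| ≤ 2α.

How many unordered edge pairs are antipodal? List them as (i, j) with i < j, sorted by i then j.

count = 3; pairs: (0,2), (0,3), (1,4)

α = atan 0.35 = 19.29°;  2α = 38.58°
n_0 = (-0.2790, -0.9603)
n_1 = (+0.9640, +0.2659)
n_2 = (+0.6072, +0.7946)
n_3 = (-0.2192, +0.9757)
n_4 = (-0.9704, +0.2414)
  (0,1): δ = 58.38°  ·
  (0,2): δ = 21.19°  ✓
  (0,3): δ = 28.86°  ✓
  (0,4): δ = 92.23°  ·
  (1,2): δ = 142.81°  ·
  (1,3): δ = 92.76°  ·
  (1,4): δ = 29.39°  ✓
  (2,3): δ = 129.95°  ·
  (2,4): δ = 66.58°  ·
  (3,4): δ = 116.63°  ·
antipodal pairs: 3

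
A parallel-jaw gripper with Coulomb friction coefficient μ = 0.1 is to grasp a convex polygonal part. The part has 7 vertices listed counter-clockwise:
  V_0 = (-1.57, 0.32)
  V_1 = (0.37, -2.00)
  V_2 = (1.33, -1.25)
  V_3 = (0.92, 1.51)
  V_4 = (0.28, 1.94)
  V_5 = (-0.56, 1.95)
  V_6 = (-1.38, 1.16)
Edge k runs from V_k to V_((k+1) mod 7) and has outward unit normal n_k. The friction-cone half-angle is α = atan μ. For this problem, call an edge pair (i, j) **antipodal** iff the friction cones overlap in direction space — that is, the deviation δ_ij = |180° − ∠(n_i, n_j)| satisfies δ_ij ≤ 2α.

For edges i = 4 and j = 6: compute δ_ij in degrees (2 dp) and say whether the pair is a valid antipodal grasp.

δ = 102.06°, invalid

α = atan 0.1 = 5.71°;  2α = 11.42°
edge 4: e_4 = (-0.84, +0.01);  n_4 = (+0.0119, +0.9999)
edge 6: e_6 = (-0.19, -0.84);  n_6 = (-0.9754, +0.2206)
∠(n_4, n_6) = 77.94°
δ = |180° − 77.94°| = 102.06°
102.06° > 2α = 11.42°  →  invalid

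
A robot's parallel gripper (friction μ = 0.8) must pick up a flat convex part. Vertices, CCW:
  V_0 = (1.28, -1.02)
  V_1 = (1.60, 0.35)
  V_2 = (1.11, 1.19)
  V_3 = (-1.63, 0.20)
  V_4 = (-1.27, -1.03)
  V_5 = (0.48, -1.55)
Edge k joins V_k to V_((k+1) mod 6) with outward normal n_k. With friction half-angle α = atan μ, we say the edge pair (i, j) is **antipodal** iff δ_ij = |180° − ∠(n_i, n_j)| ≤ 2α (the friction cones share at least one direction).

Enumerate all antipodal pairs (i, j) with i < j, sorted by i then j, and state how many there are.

α = atan 0.8 = 38.66°;  2α = 77.32°
n_0 = (+0.9738, -0.2275)
n_1 = (+0.8638, +0.5039)
n_2 = (-0.3398, +0.9405)
n_3 = (-0.9597, -0.2809)
n_4 = (-0.2848, -0.9586)
n_5 = (+0.5523, -0.8336)
  (0,1): δ = 136.60°  ·
  (0,2): δ = 56.99°  ✓
  (0,3): δ = 29.46°  ✓
  (0,4): δ = 86.60°  ·
  (0,5): δ = 136.67°  ·
  (1,2): δ = 100.39°  ·
  (1,3): δ = 13.94°  ✓
  (1,4): δ = 43.19°  ✓
  (1,5): δ = 93.27°  ·
  (2,3): δ = 93.55°  ·
  (2,4): δ = 36.41°  ✓
  (2,5): δ = 13.66°  ✓
  (3,4): δ = 122.86°  ·
  (3,5): δ = 72.79°  ✓
  (4,5): δ = 129.93°  ·
antipodal pairs: 7

count = 7; pairs: (0,2), (0,3), (1,3), (1,4), (2,4), (2,5), (3,5)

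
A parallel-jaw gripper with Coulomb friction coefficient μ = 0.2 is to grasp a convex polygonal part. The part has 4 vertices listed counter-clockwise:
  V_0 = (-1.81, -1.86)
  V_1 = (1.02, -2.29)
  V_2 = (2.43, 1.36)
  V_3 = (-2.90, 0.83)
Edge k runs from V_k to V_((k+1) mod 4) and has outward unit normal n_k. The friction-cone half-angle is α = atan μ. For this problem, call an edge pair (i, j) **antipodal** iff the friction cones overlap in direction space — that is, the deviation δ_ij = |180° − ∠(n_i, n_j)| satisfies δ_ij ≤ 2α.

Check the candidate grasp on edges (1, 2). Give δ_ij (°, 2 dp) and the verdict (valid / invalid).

α = atan 0.2 = 11.31°;  2α = 22.62°
edge 1: e_1 = (+1.41, +3.65);  n_1 = (+0.9328, -0.3603)
edge 2: e_2 = (-5.33, -0.53);  n_2 = (-0.0989, +0.9951)
∠(n_1, n_2) = 116.80°
δ = |180° − 116.80°| = 63.20°
63.20° > 2α = 22.62°  →  invalid

δ = 63.20°, invalid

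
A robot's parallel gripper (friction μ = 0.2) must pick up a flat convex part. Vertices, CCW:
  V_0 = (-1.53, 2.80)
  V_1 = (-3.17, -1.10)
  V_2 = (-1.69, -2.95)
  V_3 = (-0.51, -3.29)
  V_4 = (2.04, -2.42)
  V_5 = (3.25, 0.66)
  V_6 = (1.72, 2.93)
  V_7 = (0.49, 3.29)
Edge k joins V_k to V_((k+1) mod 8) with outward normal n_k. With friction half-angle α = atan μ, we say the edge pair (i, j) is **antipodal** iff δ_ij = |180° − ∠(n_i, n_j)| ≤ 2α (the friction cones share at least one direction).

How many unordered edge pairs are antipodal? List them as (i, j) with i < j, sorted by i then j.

count = 4; pairs: (0,4), (1,5), (2,6), (3,7)

α = atan 0.2 = 11.31°;  2α = 22.62°
n_0 = (-0.9218, +0.3876)
n_1 = (-0.7809, -0.6247)
n_2 = (-0.2769, -0.9609)
n_3 = (+0.3229, -0.9464)
n_4 = (+0.9308, -0.3657)
n_5 = (+0.8292, +0.5589)
n_6 = (+0.2809, +0.9597)
n_7 = (-0.2357, +0.9718)
  (0,1): δ = 118.53°  ·
  (0,2): δ = 83.27°  ·
  (0,3): δ = 48.35°  ·
  (0,4): δ = 1.36°  ✓
  (0,5): δ = 56.79°  ·
  (0,6): δ = 96.49°  ·
  (0,7): δ = 126.44°  ·
  (1,2): δ = 144.73°  ·
  (1,3): δ = 109.82°  ·
  (1,4): δ = 60.11°  ·
  (1,5): δ = 4.68°  ✓
  (1,6): δ = 35.03°  ·
  (1,7): δ = 64.98°  ·
  (2,3): δ = 145.09°  ·
  (2,4): δ = 95.37°  ·
  (2,5): δ = 39.95°  ·
  (2,6): δ = 0.24°  ✓
  (2,7): δ = 29.71°  ·
  (3,4): δ = 130.29°  ·
  (3,5): δ = 74.86°  ·
  (3,6): δ = 35.15°  ·
  (3,7): δ = 5.20°  ✓
  (4,5): δ = 124.57°  ·
  (4,6): δ = 84.87°  ·
  (4,7): δ = 54.92°  ·
  (5,6): δ = 140.29°  ·
  (5,7): δ = 110.35°  ·
  (6,7): δ = 150.05°  ·
antipodal pairs: 4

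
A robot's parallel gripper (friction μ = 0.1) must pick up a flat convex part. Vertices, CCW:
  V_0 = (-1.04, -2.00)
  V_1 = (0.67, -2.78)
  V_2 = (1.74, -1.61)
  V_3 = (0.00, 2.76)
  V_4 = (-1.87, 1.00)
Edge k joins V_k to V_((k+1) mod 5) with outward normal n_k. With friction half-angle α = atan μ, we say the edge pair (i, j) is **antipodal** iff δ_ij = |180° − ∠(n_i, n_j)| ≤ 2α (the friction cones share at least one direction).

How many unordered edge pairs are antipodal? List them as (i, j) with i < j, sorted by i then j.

count = 2; pairs: (1,3), (2,4)

α = atan 0.1 = 5.71°;  2α = 11.42°
n_0 = (-0.4150, -0.9098)
n_1 = (+0.7379, -0.6749)
n_2 = (+0.9291, +0.3699)
n_3 = (-0.6854, +0.7282)
n_4 = (-0.9638, -0.2666)
  (0,1): δ = 107.92°  ·
  (0,2): δ = 43.77°  ·
  (0,3): δ = 67.78°  ·
  (0,4): δ = 129.98°  ·
  (1,2): δ = 115.85°  ·
  (1,3): δ = 4.29°  ✓
  (1,4): δ = 57.91°  ·
  (2,3): δ = 68.45°  ·
  (2,4): δ = 6.25°  ✓
  (3,4): δ = 117.80°  ·
antipodal pairs: 2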